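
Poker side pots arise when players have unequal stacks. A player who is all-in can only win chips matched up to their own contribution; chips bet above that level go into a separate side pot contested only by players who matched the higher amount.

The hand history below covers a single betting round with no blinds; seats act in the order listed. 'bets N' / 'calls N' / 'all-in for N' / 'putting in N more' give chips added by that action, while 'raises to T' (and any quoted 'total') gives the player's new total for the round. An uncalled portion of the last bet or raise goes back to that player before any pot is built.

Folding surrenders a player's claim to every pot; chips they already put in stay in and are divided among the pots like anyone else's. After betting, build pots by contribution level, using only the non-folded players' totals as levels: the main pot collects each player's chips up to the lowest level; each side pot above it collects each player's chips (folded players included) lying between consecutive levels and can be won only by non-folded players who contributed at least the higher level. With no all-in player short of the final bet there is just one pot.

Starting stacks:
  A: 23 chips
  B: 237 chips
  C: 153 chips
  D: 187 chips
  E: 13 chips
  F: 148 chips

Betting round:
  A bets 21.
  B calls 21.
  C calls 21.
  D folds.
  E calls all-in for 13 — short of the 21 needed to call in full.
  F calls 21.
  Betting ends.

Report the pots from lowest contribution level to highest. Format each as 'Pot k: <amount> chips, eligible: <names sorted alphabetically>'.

Contributions: A=21, B=21, C=21, E=13, F=21
Folded: D
Pot levels (distinct totals of non-folded players): 13, 21
Layer 1-13: 13 each from A, B, C, E, F = 13*5 = 65 chips; eligible A, B, C, E, F
Layer 14-21: 8 each from A, B, C, F = 8*4 = 32 chips; eligible A, B, C, F

Pot 1: 65 chips, eligible: A, B, C, E, F
Pot 2: 32 chips, eligible: A, B, C, F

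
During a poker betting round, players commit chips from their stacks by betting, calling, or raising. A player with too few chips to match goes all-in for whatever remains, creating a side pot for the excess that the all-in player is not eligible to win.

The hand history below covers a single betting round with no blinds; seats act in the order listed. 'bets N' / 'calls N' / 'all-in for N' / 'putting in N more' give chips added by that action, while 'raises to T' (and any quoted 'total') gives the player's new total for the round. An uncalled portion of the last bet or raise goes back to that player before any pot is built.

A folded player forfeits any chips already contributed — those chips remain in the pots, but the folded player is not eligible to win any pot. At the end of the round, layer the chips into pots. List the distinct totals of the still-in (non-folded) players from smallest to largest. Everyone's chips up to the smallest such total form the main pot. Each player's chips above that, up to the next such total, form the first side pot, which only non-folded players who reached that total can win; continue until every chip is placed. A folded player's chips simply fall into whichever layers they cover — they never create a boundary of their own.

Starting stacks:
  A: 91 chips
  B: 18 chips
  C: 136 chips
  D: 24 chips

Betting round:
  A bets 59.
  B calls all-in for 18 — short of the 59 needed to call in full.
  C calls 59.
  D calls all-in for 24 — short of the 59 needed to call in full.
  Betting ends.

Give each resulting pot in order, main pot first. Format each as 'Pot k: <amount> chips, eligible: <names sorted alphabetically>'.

Contributions: A=59, B=18, C=59, D=24
Pot levels (distinct totals of non-folded players): 18, 24, 59
Layer 1-18: 18 each from A, B, C, D = 18*4 = 72 chips; eligible A, B, C, D
Layer 19-24: 6 each from A, C, D = 6*3 = 18 chips; eligible A, C, D
Layer 25-59: 35 each from A, C = 35*2 = 70 chips; eligible A, C

Pot 1: 72 chips, eligible: A, B, C, D
Pot 2: 18 chips, eligible: A, C, D
Pot 3: 70 chips, eligible: A, C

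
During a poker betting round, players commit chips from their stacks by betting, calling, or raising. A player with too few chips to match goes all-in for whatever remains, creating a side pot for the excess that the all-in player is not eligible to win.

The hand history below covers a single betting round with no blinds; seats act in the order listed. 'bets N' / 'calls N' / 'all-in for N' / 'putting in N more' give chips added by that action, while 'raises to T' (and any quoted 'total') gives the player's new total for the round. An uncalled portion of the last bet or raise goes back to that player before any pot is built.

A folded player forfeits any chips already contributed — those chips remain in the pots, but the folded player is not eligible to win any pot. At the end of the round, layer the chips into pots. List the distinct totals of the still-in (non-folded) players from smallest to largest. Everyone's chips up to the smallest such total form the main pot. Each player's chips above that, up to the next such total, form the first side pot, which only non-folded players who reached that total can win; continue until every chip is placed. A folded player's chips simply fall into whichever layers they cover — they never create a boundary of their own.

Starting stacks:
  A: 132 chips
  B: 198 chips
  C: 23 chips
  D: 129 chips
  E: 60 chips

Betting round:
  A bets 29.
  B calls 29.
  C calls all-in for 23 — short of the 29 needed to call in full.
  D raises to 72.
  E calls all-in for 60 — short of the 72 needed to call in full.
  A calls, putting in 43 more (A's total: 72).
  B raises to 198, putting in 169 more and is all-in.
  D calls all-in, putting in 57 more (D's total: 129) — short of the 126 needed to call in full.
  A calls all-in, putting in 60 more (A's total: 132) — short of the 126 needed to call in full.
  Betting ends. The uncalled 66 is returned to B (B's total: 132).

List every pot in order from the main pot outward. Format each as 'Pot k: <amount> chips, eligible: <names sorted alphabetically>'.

Pot 1: 115 chips, eligible: A, B, C, D, E
Pot 2: 148 chips, eligible: A, B, D, E
Pot 3: 207 chips, eligible: A, B, D
Pot 4: 6 chips, eligible: A, B

Derivation:
Contributions (after 66 returned to B): A=132, B=132, C=23, D=129, E=60
Pot levels (distinct totals of non-folded players): 23, 60, 129, 132
Layer 1-23: 23 each from A, B, C, D, E = 23*5 = 115 chips; eligible A, B, C, D, E
Layer 24-60: 37 each from A, B, D, E = 37*4 = 148 chips; eligible A, B, D, E
Layer 61-129: 69 each from A, B, D = 69*3 = 207 chips; eligible A, B, D
Layer 130-132: 3 each from A, B = 3*2 = 6 chips; eligible A, B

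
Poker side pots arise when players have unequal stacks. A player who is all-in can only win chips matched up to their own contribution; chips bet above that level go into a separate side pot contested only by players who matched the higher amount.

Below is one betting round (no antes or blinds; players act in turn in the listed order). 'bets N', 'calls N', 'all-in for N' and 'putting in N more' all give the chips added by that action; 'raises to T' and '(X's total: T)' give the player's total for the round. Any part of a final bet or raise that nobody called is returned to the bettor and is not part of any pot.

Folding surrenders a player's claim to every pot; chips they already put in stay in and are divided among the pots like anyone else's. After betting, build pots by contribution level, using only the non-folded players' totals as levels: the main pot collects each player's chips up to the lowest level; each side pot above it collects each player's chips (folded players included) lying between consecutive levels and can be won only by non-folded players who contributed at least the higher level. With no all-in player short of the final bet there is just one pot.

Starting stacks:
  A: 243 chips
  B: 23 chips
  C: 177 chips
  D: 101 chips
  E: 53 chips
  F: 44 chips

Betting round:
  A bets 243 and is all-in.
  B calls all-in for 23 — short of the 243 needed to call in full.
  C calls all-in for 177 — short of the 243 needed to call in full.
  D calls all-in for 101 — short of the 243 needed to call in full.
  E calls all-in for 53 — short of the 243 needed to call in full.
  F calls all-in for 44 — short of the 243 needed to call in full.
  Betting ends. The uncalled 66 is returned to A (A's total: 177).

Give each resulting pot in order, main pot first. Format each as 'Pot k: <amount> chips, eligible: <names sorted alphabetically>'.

Contributions (after 66 returned to A): A=177, B=23, C=177, D=101, E=53, F=44
Pot levels (distinct totals of non-folded players): 23, 44, 53, 101, 177
Layer 1-23: 23 each from A, B, C, D, E, F = 23*6 = 138 chips; eligible A, B, C, D, E, F
Layer 24-44: 21 each from A, C, D, E, F = 21*5 = 105 chips; eligible A, C, D, E, F
Layer 45-53: 9 each from A, C, D, E = 9*4 = 36 chips; eligible A, C, D, E
Layer 54-101: 48 each from A, C, D = 48*3 = 144 chips; eligible A, C, D
Layer 102-177: 76 each from A, C = 76*2 = 152 chips; eligible A, C

Pot 1: 138 chips, eligible: A, B, C, D, E, F
Pot 2: 105 chips, eligible: A, C, D, E, F
Pot 3: 36 chips, eligible: A, C, D, E
Pot 4: 144 chips, eligible: A, C, D
Pot 5: 152 chips, eligible: A, C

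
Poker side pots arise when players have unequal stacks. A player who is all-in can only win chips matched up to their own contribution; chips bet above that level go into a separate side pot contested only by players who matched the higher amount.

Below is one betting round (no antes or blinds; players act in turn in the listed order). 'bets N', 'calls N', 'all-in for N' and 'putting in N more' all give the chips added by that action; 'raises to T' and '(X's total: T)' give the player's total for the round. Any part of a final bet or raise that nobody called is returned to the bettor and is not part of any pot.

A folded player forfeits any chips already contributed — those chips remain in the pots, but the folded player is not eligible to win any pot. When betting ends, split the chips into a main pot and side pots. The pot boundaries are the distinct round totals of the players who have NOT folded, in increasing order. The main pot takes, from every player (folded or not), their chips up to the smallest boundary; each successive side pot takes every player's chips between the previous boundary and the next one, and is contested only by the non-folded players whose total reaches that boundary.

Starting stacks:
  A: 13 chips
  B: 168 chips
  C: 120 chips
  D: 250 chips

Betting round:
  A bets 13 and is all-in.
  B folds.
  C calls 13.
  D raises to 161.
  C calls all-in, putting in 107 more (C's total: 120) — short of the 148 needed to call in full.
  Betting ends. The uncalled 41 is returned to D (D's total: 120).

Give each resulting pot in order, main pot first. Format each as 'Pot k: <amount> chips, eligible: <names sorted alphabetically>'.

Contributions (after 41 returned to D): A=13, C=120, D=120
Folded: B
Pot levels (distinct totals of non-folded players): 13, 120
Layer 1-13: 13 each from A, C, D = 13*3 = 39 chips; eligible A, C, D
Layer 14-120: 107 each from C, D = 107*2 = 214 chips; eligible C, D

Pot 1: 39 chips, eligible: A, C, D
Pot 2: 214 chips, eligible: C, D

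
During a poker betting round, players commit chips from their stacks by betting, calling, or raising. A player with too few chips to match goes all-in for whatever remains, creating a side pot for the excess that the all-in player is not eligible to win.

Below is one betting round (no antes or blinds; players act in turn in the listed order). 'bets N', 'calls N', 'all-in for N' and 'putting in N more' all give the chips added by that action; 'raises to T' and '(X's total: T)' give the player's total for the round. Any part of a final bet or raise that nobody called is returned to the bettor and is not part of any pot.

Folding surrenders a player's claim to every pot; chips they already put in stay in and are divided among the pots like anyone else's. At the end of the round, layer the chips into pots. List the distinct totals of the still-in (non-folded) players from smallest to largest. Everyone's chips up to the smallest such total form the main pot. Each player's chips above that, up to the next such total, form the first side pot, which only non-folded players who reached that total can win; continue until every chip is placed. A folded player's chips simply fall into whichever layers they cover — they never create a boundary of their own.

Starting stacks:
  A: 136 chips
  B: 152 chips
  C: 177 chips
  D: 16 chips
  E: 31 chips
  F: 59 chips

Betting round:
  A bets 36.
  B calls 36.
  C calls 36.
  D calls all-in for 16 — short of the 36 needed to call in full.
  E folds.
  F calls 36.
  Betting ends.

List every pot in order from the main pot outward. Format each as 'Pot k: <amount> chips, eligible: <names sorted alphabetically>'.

Contributions: A=36, B=36, C=36, D=16, F=36
Folded: E
Pot levels (distinct totals of non-folded players): 16, 36
Layer 1-16: 16 each from A, B, C, D, F = 16*5 = 80 chips; eligible A, B, C, D, F
Layer 17-36: 20 each from A, B, C, F = 20*4 = 80 chips; eligible A, B, C, F

Pot 1: 80 chips, eligible: A, B, C, D, F
Pot 2: 80 chips, eligible: A, B, C, F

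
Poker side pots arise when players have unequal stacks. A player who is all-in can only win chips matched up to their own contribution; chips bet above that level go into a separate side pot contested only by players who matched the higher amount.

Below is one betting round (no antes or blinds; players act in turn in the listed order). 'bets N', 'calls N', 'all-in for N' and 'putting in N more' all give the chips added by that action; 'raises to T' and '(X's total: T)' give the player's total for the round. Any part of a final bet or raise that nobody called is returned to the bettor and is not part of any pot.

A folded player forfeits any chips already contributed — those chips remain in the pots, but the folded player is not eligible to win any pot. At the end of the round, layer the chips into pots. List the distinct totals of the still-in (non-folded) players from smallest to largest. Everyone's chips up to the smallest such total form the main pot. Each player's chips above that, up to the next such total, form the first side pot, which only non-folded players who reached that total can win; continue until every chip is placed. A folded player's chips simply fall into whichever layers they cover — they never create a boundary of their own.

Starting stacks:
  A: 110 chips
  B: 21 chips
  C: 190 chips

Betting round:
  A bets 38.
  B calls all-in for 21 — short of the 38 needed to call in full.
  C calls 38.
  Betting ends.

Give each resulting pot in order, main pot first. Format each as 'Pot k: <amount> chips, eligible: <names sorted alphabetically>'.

Contributions: A=38, B=21, C=38
Pot levels (distinct totals of non-folded players): 21, 38
Layer 1-21: 21 each from A, B, C = 21*3 = 63 chips; eligible A, B, C
Layer 22-38: 17 each from A, C = 17*2 = 34 chips; eligible A, C

Pot 1: 63 chips, eligible: A, B, C
Pot 2: 34 chips, eligible: A, C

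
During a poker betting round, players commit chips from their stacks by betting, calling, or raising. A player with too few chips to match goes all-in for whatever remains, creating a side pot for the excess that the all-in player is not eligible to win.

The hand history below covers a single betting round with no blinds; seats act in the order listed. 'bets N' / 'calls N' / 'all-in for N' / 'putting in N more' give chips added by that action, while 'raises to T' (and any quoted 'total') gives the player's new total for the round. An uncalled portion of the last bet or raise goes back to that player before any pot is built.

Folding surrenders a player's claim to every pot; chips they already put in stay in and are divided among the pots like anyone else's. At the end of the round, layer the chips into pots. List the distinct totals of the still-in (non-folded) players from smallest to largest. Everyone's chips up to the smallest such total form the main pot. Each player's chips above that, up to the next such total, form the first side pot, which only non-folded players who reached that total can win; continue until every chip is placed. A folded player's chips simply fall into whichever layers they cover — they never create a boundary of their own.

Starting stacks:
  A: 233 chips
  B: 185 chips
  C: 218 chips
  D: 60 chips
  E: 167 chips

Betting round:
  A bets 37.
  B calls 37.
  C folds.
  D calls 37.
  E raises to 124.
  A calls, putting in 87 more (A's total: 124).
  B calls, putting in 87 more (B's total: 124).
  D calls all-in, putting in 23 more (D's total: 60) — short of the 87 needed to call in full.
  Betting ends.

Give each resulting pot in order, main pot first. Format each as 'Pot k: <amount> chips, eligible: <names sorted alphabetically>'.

Pot 1: 240 chips, eligible: A, B, D, E
Pot 2: 192 chips, eligible: A, B, E

Derivation:
Contributions: A=124, B=124, D=60, E=124
Folded: C
Pot levels (distinct totals of non-folded players): 60, 124
Layer 1-60: 60 each from A, B, D, E = 60*4 = 240 chips; eligible A, B, D, E
Layer 61-124: 64 each from A, B, E = 64*3 = 192 chips; eligible A, B, E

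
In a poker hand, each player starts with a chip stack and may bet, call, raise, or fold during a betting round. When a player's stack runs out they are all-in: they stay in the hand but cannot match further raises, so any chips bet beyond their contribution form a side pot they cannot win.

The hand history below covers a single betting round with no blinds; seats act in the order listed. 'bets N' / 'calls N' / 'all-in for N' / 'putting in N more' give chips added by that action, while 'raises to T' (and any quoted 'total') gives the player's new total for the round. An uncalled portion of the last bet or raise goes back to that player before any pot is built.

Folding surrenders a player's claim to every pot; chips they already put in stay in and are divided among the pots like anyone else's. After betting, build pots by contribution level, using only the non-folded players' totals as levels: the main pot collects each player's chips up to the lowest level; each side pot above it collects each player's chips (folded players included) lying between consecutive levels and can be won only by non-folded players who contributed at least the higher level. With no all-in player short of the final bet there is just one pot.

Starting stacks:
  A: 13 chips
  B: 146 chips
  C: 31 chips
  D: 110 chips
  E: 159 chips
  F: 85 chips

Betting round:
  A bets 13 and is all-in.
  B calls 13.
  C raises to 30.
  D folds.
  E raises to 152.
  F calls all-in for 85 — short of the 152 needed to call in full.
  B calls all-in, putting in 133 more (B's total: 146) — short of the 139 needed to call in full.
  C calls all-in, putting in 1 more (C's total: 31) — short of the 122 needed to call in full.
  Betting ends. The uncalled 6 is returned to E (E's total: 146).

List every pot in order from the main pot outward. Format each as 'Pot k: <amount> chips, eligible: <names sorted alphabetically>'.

Contributions (after 6 returned to E): A=13, B=146, C=31, E=146, F=85
Folded: D
Pot levels (distinct totals of non-folded players): 13, 31, 85, 146
Layer 1-13: 13 each from A, B, C, E, F = 13*5 = 65 chips; eligible A, B, C, E, F
Layer 14-31: 18 each from B, C, E, F = 18*4 = 72 chips; eligible B, C, E, F
Layer 32-85: 54 each from B, E, F = 54*3 = 162 chips; eligible B, E, F
Layer 86-146: 61 each from B, E = 61*2 = 122 chips; eligible B, E

Pot 1: 65 chips, eligible: A, B, C, E, F
Pot 2: 72 chips, eligible: B, C, E, F
Pot 3: 162 chips, eligible: B, E, F
Pot 4: 122 chips, eligible: B, E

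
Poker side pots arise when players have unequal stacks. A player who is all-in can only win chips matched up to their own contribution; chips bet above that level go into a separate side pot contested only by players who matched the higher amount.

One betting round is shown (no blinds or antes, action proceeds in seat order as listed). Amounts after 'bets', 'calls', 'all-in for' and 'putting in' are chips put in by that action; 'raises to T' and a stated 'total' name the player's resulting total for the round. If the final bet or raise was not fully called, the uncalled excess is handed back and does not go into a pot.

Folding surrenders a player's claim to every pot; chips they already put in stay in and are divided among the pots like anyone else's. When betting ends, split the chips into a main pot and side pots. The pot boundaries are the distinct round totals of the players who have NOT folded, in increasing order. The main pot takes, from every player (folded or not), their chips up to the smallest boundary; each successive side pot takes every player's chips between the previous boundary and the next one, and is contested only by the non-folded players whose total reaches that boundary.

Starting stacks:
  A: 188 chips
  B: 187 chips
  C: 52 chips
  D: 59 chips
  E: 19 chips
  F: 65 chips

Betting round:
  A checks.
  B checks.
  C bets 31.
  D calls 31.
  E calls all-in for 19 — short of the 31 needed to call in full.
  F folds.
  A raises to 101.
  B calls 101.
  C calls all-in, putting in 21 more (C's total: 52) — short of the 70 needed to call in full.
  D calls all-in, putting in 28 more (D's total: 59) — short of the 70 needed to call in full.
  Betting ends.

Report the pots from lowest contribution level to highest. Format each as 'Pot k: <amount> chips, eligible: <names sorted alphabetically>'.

Contributions: A=101, B=101, C=52, D=59, E=19
Folded: F
Pot levels (distinct totals of non-folded players): 19, 52, 59, 101
Layer 1-19: 19 each from A, B, C, D, E = 19*5 = 95 chips; eligible A, B, C, D, E
Layer 20-52: 33 each from A, B, C, D = 33*4 = 132 chips; eligible A, B, C, D
Layer 53-59: 7 each from A, B, D = 7*3 = 21 chips; eligible A, B, D
Layer 60-101: 42 each from A, B = 42*2 = 84 chips; eligible A, B

Pot 1: 95 chips, eligible: A, B, C, D, E
Pot 2: 132 chips, eligible: A, B, C, D
Pot 3: 21 chips, eligible: A, B, D
Pot 4: 84 chips, eligible: A, B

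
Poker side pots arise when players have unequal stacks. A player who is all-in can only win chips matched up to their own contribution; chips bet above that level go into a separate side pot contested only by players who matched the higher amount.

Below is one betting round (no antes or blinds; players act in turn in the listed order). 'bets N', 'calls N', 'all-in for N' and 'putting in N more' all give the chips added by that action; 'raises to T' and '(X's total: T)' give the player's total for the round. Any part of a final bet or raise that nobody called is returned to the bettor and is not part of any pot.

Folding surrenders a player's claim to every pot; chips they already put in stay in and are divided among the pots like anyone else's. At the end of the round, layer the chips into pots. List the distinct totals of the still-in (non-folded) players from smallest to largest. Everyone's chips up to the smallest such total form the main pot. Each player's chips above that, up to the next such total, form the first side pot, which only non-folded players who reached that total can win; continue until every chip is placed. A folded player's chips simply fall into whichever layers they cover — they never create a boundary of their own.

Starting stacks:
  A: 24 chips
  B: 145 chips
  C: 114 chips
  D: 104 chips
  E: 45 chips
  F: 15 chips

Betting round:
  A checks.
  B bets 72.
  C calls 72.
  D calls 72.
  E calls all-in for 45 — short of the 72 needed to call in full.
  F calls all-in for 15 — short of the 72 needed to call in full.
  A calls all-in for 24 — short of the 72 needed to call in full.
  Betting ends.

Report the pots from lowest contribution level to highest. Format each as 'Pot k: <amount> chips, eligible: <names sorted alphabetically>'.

Contributions: A=24, B=72, C=72, D=72, E=45, F=15
Pot levels (distinct totals of non-folded players): 15, 24, 45, 72
Layer 1-15: 15 each from A, B, C, D, E, F = 15*6 = 90 chips; eligible A, B, C, D, E, F
Layer 16-24: 9 each from A, B, C, D, E = 9*5 = 45 chips; eligible A, B, C, D, E
Layer 25-45: 21 each from B, C, D, E = 21*4 = 84 chips; eligible B, C, D, E
Layer 46-72: 27 each from B, C, D = 27*3 = 81 chips; eligible B, C, D

Pot 1: 90 chips, eligible: A, B, C, D, E, F
Pot 2: 45 chips, eligible: A, B, C, D, E
Pot 3: 84 chips, eligible: B, C, D, E
Pot 4: 81 chips, eligible: B, C, D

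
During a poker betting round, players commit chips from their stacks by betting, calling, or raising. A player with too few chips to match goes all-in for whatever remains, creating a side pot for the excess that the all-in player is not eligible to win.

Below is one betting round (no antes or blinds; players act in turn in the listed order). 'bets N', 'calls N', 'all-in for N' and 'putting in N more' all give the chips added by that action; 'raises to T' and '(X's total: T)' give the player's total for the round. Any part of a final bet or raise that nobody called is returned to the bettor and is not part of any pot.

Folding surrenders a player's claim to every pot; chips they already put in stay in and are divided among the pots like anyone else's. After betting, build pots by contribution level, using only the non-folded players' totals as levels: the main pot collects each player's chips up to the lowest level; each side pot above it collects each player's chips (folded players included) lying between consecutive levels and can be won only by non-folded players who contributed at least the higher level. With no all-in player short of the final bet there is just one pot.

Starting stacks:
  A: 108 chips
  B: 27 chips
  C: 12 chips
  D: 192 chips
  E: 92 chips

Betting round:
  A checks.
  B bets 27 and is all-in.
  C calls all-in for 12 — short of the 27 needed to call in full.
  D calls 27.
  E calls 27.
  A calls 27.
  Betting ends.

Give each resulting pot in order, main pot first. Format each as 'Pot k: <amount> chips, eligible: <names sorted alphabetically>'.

Contributions: A=27, B=27, C=12, D=27, E=27
Pot levels (distinct totals of non-folded players): 12, 27
Layer 1-12: 12 each from A, B, C, D, E = 12*5 = 60 chips; eligible A, B, C, D, E
Layer 13-27: 15 each from A, B, D, E = 15*4 = 60 chips; eligible A, B, D, E

Pot 1: 60 chips, eligible: A, B, C, D, E
Pot 2: 60 chips, eligible: A, B, D, E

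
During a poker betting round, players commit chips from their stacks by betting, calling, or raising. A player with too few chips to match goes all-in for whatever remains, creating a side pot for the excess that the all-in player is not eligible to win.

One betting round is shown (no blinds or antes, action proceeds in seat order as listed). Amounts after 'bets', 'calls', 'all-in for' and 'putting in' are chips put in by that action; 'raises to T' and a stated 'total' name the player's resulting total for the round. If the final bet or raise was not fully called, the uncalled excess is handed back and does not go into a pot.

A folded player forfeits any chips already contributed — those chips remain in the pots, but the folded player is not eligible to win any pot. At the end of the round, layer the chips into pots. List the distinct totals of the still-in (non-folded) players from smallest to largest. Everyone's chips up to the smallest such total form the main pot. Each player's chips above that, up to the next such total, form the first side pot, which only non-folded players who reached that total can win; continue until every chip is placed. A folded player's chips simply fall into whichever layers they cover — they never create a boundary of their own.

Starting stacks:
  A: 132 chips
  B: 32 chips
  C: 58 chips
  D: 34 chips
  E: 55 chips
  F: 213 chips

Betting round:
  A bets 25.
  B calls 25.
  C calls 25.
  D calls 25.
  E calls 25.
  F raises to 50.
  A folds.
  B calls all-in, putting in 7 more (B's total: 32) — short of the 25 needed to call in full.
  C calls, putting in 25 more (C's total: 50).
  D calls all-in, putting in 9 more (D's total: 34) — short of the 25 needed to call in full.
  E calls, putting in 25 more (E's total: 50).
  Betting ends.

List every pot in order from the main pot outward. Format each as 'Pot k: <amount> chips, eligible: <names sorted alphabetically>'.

Pot 1: 185 chips, eligible: B, C, D, E, F
Pot 2: 8 chips, eligible: C, D, E, F
Pot 3: 48 chips, eligible: C, E, F

Derivation:
Contributions: A=25, B=32, C=50, D=34, E=50, F=50
Folded: A
Pot levels (distinct totals of non-folded players): 32, 34, 50
Layer 1-32: A 25 + B 32 + C 32 + D 32 + E 32 + F 32 = 185 chips; eligible B, C, D, E, F
Layer 33-34: 2 each from C, D, E, F = 2*4 = 8 chips; eligible C, D, E, F
Layer 35-50: 16 each from C, E, F = 16*3 = 48 chips; eligible C, E, F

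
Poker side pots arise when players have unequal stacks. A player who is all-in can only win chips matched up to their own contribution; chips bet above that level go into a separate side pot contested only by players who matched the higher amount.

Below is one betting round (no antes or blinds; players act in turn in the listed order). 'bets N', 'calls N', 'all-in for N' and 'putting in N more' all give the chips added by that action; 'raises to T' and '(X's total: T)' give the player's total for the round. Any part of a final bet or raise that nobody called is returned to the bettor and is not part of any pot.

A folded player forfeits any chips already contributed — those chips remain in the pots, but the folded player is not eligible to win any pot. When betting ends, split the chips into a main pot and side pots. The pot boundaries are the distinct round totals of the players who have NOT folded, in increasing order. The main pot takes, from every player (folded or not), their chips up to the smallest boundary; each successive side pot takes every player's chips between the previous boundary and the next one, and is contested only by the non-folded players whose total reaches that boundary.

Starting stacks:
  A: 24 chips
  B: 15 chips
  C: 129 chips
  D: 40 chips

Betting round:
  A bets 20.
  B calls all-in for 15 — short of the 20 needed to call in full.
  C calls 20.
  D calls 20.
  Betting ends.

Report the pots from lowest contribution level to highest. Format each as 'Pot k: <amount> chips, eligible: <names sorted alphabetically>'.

Contributions: A=20, B=15, C=20, D=20
Pot levels (distinct totals of non-folded players): 15, 20
Layer 1-15: 15 each from A, B, C, D = 15*4 = 60 chips; eligible A, B, C, D
Layer 16-20: 5 each from A, C, D = 5*3 = 15 chips; eligible A, C, D

Pot 1: 60 chips, eligible: A, B, C, D
Pot 2: 15 chips, eligible: A, C, D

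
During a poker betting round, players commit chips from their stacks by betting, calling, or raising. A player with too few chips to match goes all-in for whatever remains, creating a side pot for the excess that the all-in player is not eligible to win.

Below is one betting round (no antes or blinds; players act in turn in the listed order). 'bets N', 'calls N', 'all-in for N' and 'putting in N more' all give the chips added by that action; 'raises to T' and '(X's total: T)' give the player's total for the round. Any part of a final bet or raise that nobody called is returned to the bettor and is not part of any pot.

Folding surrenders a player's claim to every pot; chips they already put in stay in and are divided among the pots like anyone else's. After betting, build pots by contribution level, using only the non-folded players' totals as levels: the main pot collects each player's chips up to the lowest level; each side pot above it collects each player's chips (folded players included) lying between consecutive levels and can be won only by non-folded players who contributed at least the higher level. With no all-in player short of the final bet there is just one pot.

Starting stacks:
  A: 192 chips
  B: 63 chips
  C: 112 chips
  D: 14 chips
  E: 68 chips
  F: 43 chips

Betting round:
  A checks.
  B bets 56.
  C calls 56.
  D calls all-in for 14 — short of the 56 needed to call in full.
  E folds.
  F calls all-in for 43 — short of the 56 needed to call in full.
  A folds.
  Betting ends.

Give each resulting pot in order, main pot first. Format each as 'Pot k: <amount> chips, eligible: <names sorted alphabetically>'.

Contributions: B=56, C=56, D=14, F=43
Folded: A, E
Pot levels (distinct totals of non-folded players): 14, 43, 56
Layer 1-14: 14 each from B, C, D, F = 14*4 = 56 chips; eligible B, C, D, F
Layer 15-43: 29 each from B, C, F = 29*3 = 87 chips; eligible B, C, F
Layer 44-56: 13 each from B, C = 13*2 = 26 chips; eligible B, C

Pot 1: 56 chips, eligible: B, C, D, F
Pot 2: 87 chips, eligible: B, C, F
Pot 3: 26 chips, eligible: B, C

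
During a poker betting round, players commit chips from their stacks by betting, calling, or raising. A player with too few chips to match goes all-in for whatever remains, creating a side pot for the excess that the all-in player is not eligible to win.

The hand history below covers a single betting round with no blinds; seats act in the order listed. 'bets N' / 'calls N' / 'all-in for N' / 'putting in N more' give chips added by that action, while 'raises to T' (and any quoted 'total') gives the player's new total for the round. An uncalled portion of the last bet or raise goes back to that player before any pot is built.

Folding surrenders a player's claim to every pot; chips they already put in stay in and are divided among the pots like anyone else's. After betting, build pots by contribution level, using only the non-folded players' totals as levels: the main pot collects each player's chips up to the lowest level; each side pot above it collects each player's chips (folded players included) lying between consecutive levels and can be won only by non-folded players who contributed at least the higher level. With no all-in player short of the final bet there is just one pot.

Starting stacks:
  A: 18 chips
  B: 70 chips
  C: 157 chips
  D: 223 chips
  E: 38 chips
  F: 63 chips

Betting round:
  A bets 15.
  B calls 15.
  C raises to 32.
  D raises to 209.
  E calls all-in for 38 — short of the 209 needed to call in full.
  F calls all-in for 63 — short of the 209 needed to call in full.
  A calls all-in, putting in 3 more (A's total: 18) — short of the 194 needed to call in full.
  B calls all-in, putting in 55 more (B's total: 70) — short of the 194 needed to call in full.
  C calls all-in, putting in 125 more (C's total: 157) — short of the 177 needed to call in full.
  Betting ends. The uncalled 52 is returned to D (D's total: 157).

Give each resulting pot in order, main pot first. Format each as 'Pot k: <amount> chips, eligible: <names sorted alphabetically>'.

Pot 1: 108 chips, eligible: A, B, C, D, E, F
Pot 2: 100 chips, eligible: B, C, D, E, F
Pot 3: 100 chips, eligible: B, C, D, F
Pot 4: 21 chips, eligible: B, C, D
Pot 5: 174 chips, eligible: C, D

Derivation:
Contributions (after 52 returned to D): A=18, B=70, C=157, D=157, E=38, F=63
Pot levels (distinct totals of non-folded players): 18, 38, 63, 70, 157
Layer 1-18: 18 each from A, B, C, D, E, F = 18*6 = 108 chips; eligible A, B, C, D, E, F
Layer 19-38: 20 each from B, C, D, E, F = 20*5 = 100 chips; eligible B, C, D, E, F
Layer 39-63: 25 each from B, C, D, F = 25*4 = 100 chips; eligible B, C, D, F
Layer 64-70: 7 each from B, C, D = 7*3 = 21 chips; eligible B, C, D
Layer 71-157: 87 each from C, D = 87*2 = 174 chips; eligible C, D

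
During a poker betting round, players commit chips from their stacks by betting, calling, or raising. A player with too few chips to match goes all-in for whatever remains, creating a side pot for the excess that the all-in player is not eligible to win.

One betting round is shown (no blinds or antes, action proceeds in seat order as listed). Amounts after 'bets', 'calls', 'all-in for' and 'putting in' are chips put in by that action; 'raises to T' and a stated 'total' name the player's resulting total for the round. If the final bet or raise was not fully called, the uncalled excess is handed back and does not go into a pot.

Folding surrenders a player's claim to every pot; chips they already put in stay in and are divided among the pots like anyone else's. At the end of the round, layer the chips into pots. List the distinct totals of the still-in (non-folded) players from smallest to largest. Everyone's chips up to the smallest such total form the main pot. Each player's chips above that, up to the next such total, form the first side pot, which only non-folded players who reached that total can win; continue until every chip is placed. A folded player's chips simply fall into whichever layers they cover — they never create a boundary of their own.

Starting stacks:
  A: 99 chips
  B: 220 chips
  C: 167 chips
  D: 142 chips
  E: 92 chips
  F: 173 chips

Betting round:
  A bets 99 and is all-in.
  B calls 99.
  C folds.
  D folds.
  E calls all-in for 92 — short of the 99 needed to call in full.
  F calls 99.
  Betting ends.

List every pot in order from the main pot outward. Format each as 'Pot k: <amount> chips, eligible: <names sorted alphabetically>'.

Contributions: A=99, B=99, E=92, F=99
Folded: C, D
Pot levels (distinct totals of non-folded players): 92, 99
Layer 1-92: 92 each from A, B, E, F = 92*4 = 368 chips; eligible A, B, E, F
Layer 93-99: 7 each from A, B, F = 7*3 = 21 chips; eligible A, B, F

Pot 1: 368 chips, eligible: A, B, E, F
Pot 2: 21 chips, eligible: A, B, F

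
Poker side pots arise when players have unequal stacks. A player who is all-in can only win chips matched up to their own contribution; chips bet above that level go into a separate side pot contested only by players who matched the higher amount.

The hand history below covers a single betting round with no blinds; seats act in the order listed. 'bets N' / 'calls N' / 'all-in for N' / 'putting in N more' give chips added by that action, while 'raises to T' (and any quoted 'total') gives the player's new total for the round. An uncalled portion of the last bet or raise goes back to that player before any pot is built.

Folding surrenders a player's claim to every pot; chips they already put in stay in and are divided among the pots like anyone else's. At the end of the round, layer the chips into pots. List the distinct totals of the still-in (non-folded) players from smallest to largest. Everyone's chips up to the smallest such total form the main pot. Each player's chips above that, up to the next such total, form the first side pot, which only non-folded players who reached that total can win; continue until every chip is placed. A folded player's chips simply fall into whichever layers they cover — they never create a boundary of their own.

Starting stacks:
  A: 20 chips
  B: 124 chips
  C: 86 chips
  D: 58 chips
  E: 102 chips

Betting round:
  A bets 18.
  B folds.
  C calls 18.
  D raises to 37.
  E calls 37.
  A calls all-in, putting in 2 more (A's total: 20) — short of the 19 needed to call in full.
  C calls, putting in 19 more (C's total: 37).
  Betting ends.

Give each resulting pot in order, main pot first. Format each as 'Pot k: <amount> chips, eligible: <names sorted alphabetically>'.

Contributions: A=20, C=37, D=37, E=37
Folded: B
Pot levels (distinct totals of non-folded players): 20, 37
Layer 1-20: 20 each from A, C, D, E = 20*4 = 80 chips; eligible A, C, D, E
Layer 21-37: 17 each from C, D, E = 17*3 = 51 chips; eligible C, D, E

Pot 1: 80 chips, eligible: A, C, D, E
Pot 2: 51 chips, eligible: C, D, E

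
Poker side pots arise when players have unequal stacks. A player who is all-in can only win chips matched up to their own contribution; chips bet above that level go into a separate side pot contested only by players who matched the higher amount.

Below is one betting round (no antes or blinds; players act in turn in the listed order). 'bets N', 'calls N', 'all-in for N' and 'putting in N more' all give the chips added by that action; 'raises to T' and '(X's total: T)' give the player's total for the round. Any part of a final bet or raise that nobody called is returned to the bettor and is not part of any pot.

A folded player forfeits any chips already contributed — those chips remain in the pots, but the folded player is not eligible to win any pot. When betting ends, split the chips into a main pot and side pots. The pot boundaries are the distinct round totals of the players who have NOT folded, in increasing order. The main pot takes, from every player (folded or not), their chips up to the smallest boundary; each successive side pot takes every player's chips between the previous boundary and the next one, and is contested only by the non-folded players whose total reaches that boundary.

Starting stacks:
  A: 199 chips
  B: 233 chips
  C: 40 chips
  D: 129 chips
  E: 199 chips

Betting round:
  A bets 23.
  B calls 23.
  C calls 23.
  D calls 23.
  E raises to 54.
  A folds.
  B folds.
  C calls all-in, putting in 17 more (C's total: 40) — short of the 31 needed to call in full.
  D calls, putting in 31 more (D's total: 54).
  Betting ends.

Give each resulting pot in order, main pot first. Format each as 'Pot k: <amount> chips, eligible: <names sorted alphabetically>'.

Contributions: A=23, B=23, C=40, D=54, E=54
Folded: A, B
Pot levels (distinct totals of non-folded players): 40, 54
Layer 1-40: A 23 + B 23 + C 40 + D 40 + E 40 = 166 chips; eligible C, D, E
Layer 41-54: 14 each from D, E = 14*2 = 28 chips; eligible D, E

Pot 1: 166 chips, eligible: C, D, E
Pot 2: 28 chips, eligible: D, E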